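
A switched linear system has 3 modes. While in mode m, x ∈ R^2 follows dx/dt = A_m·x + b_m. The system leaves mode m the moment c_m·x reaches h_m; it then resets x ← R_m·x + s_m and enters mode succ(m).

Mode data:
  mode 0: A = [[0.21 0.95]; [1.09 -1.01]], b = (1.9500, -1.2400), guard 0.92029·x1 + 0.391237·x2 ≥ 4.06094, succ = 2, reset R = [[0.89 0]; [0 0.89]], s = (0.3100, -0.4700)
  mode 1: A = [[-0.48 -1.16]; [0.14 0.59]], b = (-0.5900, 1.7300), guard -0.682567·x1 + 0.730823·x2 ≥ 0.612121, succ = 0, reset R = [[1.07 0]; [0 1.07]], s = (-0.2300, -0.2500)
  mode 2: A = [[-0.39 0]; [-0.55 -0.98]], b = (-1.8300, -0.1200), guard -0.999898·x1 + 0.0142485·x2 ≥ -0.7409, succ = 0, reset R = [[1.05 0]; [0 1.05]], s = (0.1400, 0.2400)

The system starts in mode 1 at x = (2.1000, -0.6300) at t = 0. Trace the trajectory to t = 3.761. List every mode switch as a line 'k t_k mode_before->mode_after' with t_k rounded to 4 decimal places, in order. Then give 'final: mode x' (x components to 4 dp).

1 0.9464 1->0
2 2.0227 0->2
3 3.1579 2->0
final: 0 2.1515 0.0172

Mode 1: guard c·x = 0.6121 hit at Δt = 0.9464 (t = 0.9464), x⁻ = (0.5618, 1.3623) → reset → x⁺ = (0.3711, 1.2076), jump to mode 0
Mode 0: guard c·x = 4.0609 hit at Δt = 1.0763 (t = 2.0227), x⁻ = (3.8702, 1.2760) → reset → x⁺ = (3.7545, 0.6656), jump to mode 2
Mode 2: guard c·x = -0.7409 hit at Δt = 1.1352 (t = 3.1579), x⁻ = (0.7329, -0.5646) → reset → x⁺ = (0.9096, -0.3528), jump to mode 0
Mode 0: flow for 0.6031 to horizon, guard not reached → x = (2.1515, 0.0172)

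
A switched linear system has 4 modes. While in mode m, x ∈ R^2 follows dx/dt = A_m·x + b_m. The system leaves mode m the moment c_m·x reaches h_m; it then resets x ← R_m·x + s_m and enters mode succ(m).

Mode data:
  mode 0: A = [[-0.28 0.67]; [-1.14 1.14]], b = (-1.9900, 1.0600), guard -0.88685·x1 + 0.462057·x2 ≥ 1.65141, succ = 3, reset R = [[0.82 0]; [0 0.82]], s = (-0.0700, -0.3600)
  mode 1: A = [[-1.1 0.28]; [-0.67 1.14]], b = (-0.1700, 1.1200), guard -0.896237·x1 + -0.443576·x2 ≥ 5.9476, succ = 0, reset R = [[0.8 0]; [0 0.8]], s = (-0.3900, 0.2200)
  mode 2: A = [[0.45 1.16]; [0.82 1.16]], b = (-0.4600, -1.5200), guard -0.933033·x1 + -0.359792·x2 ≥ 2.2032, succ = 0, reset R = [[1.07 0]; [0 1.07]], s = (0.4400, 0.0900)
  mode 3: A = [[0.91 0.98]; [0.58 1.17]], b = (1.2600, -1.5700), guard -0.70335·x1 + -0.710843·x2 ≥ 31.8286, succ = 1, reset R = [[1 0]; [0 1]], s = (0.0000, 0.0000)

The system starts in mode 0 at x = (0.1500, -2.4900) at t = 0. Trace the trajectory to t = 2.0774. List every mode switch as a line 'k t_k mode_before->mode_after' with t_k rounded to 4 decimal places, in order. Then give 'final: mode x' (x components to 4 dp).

1 1.0032 0->3
final: 3 -19.8917 -21.7960

Mode 0: guard c·x = 1.6514 hit at Δt = 1.0032 (t = 1.0032), x⁻ = (-3.3999, -2.9515) → reset → x⁺ = (-2.8579, -2.7802), jump to mode 3
Mode 3: flow for 1.0742 to horizon, guard not reached → x = (-19.8917, -21.7960)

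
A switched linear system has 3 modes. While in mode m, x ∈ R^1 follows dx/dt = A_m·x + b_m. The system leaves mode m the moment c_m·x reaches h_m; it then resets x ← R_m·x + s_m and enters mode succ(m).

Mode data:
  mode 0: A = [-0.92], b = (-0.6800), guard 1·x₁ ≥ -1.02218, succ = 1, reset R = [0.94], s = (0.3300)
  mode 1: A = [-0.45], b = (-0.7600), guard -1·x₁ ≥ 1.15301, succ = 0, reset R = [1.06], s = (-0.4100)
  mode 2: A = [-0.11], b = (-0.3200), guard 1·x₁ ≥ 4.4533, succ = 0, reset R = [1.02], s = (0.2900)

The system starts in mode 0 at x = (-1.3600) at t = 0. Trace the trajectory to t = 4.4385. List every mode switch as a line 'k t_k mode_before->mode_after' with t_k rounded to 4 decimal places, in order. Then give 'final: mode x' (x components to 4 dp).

Mode 0: guard c·x = -1.0222 hit at Δt = 0.8538 (t = 0.8538), x⁻ = (-1.0222) → reset → x⁺ = (-0.6308), jump to mode 1
Mode 1: guard c·x = 1.1530 hit at Δt = 1.5117 (t = 2.3655), x⁻ = (-1.1530) → reset → x⁺ = (-1.6322), jump to mode 0
Mode 0: guard c·x = -1.0222 hit at Δt = 1.2489 (t = 3.6145), x⁻ = (-1.0222) → reset → x⁺ = (-0.6308), jump to mode 1
Mode 1: flow for 0.8240 to horizon, guard not reached → x = (-0.9587)

1 0.8538 0->1
2 2.3655 1->0
3 3.6145 0->1
final: 1 -0.9587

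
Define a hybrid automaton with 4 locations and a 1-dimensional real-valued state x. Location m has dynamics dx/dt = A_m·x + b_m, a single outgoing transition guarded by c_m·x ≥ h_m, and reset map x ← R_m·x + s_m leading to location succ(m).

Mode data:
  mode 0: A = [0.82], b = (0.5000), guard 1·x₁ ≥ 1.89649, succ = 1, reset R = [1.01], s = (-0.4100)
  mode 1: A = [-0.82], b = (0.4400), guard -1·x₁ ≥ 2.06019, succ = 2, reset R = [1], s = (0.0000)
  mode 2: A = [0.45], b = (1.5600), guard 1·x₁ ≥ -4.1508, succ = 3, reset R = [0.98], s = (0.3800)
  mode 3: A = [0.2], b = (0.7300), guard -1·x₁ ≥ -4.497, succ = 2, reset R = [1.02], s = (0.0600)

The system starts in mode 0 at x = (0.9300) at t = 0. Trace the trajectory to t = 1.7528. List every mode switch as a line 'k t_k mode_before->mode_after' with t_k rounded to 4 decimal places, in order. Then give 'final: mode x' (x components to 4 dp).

1 0.5941 0->1
final: 1 0.9112

Mode 0: guard c·x = 1.8965 hit at Δt = 0.5941 (t = 0.5941), x⁻ = (1.8965) → reset → x⁺ = (1.5055), jump to mode 1
Mode 1: flow for 1.1587 to horizon, guard not reached → x = (0.9112)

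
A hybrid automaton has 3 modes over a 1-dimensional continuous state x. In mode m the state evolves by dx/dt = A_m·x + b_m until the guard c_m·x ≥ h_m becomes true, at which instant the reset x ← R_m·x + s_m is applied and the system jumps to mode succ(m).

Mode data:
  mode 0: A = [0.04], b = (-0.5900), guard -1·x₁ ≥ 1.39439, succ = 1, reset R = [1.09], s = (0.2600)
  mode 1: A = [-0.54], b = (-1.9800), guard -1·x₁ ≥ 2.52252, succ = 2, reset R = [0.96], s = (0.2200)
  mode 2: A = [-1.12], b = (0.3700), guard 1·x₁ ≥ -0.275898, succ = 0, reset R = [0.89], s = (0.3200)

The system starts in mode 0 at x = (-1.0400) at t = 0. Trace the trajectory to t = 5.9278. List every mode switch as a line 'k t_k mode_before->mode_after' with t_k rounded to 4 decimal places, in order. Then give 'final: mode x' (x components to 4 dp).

Mode 0: guard c·x = 1.3944 hit at Δt = 0.5549 (t = 0.5549), x⁻ = (-1.3944) → reset → x⁺ = (-1.2599), jump to mode 1
Mode 1: guard c·x = 2.5225 hit at Δt = 1.3771 (t = 1.9320), x⁻ = (-2.5225) → reset → x⁺ = (-2.2016), jump to mode 2
Mode 2: guard c·x = -0.2759 hit at Δt = 1.2763 (t = 3.2083), x⁻ = (-0.2759) → reset → x⁺ = (0.0745), jump to mode 0
Mode 0: guard c·x = 1.3944 hit at Δt = 2.3847 (t = 5.5930), x⁻ = (-1.3944) → reset → x⁺ = (-1.2599), jump to mode 1
Mode 1: flow for 0.3348 to horizon, guard not reached → x = (-1.6579)

1 0.5549 0->1
2 1.9320 1->2
3 3.2083 2->0
4 5.5930 0->1
final: 1 -1.6579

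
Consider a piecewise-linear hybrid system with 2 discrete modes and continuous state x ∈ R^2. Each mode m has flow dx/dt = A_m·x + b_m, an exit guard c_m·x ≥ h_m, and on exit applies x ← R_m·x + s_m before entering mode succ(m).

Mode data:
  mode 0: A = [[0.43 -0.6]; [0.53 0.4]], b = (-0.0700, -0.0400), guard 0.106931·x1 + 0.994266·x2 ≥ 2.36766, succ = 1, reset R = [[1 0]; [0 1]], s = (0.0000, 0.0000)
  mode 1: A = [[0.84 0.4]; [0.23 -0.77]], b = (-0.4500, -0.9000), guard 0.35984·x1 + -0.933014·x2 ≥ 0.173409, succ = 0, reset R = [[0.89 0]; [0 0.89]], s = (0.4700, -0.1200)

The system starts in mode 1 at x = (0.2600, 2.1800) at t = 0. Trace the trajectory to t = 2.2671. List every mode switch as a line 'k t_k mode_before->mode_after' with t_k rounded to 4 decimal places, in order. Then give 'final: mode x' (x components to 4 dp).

1 1.3487 1->0
final: 0 1.5104 0.7740

Mode 1: guard c·x = 0.1734 hit at Δt = 1.3487 (t = 1.3487), x⁻ = (0.8429, 0.1392) → reset → x⁺ = (1.2201, 0.0039), jump to mode 0
Mode 0: flow for 0.9184 to horizon, guard not reached → x = (1.5104, 0.7740)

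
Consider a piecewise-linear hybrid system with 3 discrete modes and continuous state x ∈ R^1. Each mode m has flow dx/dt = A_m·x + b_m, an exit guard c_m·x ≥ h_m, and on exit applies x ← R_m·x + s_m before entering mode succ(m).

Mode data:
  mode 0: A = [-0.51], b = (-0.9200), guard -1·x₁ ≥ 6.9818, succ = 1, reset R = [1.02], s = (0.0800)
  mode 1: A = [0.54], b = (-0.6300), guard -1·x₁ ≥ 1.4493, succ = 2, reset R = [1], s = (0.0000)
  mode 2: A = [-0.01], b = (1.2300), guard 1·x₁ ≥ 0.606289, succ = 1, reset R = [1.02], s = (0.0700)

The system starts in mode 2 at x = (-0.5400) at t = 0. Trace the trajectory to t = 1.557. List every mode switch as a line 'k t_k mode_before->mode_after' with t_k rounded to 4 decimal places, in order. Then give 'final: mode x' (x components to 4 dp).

1 0.9322 2->1
final: 1 0.4965

Mode 2: guard c·x = 0.6063 hit at Δt = 0.9322 (t = 0.9322), x⁻ = (0.6063) → reset → x⁺ = (0.6884), jump to mode 1
Mode 1: flow for 0.6248 to horizon, guard not reached → x = (0.4965)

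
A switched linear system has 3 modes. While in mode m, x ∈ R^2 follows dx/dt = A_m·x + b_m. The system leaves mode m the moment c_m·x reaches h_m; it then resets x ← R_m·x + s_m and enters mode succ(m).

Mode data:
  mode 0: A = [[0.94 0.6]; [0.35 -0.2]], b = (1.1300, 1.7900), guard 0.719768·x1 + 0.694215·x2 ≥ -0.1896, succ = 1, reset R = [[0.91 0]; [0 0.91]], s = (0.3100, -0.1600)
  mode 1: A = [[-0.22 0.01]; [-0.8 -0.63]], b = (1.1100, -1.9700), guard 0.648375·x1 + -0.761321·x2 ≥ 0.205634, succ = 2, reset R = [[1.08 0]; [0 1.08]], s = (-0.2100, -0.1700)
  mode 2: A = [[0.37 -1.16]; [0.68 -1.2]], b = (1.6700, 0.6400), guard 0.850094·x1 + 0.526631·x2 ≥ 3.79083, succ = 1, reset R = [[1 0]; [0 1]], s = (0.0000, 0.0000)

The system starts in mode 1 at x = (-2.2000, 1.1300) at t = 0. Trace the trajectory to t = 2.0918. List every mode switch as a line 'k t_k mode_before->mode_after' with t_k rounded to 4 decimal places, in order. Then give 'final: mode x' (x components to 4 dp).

1 1.3664 1->2
final: 2 0.9968 0.1138

Mode 1: guard c·x = 0.2056 hit at Δt = 1.3664 (t = 1.3664), x⁻ = (-0.3153, -0.5386) → reset → x⁺ = (-0.5505, -0.7517), jump to mode 2
Mode 2: flow for 0.7254 to horizon, guard not reached → x = (0.9968, 0.1138)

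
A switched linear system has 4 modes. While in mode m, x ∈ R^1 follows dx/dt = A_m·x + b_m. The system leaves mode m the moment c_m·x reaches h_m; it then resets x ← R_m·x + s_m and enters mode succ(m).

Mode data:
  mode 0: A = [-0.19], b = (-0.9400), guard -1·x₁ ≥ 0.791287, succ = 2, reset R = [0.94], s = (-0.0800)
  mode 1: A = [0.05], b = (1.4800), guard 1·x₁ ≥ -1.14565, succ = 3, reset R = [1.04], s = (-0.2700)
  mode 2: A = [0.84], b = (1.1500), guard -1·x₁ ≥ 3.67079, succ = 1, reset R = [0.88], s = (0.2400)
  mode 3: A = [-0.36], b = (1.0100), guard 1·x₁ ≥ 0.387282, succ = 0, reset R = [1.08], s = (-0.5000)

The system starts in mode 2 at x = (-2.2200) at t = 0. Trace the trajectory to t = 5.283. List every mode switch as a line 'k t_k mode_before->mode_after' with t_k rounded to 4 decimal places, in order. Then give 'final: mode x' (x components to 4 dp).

Mode 2: guard c·x = 3.6708 hit at Δt = 1.1846 (t = 1.1846), x⁻ = (-3.6708) → reset → x⁺ = (-2.9903), jump to mode 1
Mode 1: guard c·x = -1.1457 hit at Δt = 1.3405 (t = 2.5251), x⁻ = (-1.1457) → reset → x⁺ = (-1.4615), jump to mode 3
Mode 3: guard c·x = 0.3873 hit at Δt = 1.5774 (t = 4.1025), x⁻ = (0.3873) → reset → x⁺ = (-0.0817), jump to mode 0
Mode 0: guard c·x = 0.7913 hit at Δt = 0.8296 (t = 4.9321), x⁻ = (-0.7913) → reset → x⁺ = (-0.8238), jump to mode 2
Mode 2: flow for 0.3509 to horizon, guard not reached → x = (-0.6369)

1 1.1846 2->1
2 2.5251 1->3
3 4.1025 3->0
4 4.9321 0->2
final: 2 -0.6369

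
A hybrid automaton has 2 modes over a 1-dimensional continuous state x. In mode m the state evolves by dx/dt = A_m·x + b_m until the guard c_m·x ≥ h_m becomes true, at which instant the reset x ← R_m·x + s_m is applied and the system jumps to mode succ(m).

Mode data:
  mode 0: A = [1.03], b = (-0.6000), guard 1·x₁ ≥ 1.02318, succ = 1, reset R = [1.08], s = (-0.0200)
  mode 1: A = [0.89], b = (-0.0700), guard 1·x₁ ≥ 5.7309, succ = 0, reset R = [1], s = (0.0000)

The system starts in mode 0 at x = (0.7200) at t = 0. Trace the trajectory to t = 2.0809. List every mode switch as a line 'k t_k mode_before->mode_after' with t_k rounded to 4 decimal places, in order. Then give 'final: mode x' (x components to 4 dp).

1 1.1309 0->1
final: 1 2.4227

Mode 0: guard c·x = 1.0232 hit at Δt = 1.1309 (t = 1.1309), x⁻ = (1.0232) → reset → x⁺ = (1.0850), jump to mode 1
Mode 1: flow for 0.9500 to horizon, guard not reached → x = (2.4227)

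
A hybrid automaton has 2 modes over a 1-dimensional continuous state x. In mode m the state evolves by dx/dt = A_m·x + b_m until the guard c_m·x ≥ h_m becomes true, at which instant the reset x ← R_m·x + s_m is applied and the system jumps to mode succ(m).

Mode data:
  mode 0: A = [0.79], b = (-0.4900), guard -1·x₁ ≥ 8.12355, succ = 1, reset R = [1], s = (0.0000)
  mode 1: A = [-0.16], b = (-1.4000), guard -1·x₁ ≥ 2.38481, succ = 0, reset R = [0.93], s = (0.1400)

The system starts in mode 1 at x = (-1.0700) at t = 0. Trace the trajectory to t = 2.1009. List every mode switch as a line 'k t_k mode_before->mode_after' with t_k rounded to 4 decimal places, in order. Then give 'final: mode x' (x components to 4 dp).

1 1.1736 1->0
final: 0 -4.9930

Mode 1: guard c·x = 2.3848 hit at Δt = 1.1736 (t = 1.1736), x⁻ = (-2.3848) → reset → x⁺ = (-2.0779), jump to mode 0
Mode 0: flow for 0.9273 to horizon, guard not reached → x = (-4.9930)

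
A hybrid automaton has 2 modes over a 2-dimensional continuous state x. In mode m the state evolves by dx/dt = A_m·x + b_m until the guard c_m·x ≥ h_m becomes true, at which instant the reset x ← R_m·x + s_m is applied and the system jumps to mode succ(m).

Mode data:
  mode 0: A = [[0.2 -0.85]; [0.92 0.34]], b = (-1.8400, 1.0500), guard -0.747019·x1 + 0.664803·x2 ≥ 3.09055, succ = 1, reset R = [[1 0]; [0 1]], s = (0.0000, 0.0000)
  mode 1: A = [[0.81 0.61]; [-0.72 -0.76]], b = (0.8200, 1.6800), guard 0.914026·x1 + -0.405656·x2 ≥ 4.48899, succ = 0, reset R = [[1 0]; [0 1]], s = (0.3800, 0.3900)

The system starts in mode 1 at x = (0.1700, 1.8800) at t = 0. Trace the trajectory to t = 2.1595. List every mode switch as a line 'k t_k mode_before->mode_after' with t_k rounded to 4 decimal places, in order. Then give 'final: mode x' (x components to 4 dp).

Mode 1: guard c·x = 4.4890 hit at Δt = 1.3932 (t = 1.3932), x⁻ = (5.0981, 0.4210) → reset → x⁺ = (5.4781, 0.8110), jump to mode 0
Mode 0: flow for 0.7663 to horizon, guard not reached → x = (2.6300, 5.5232)

1 1.3932 1->0
final: 0 2.6300 5.5232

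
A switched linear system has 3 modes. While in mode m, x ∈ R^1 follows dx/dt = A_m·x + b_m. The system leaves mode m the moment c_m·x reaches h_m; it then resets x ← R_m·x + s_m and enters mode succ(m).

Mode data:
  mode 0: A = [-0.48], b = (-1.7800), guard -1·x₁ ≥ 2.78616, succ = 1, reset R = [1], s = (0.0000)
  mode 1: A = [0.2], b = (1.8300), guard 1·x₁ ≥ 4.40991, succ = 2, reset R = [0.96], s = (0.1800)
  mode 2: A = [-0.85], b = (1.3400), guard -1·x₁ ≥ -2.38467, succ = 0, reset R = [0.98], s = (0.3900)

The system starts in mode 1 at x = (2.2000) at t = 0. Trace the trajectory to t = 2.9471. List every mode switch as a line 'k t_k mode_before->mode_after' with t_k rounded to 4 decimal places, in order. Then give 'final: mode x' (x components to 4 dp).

1 0.8895 1->2
2 2.3668 2->0
final: 0 1.1625

Mode 1: guard c·x = 4.4099 hit at Δt = 0.8895 (t = 0.8895), x⁻ = (4.4099) → reset → x⁺ = (4.4135), jump to mode 2
Mode 2: guard c·x = -2.3847 hit at Δt = 1.4773 (t = 2.3668), x⁻ = (2.3847) → reset → x⁺ = (2.7270), jump to mode 0
Mode 0: flow for 0.5803 to horizon, guard not reached → x = (1.1625)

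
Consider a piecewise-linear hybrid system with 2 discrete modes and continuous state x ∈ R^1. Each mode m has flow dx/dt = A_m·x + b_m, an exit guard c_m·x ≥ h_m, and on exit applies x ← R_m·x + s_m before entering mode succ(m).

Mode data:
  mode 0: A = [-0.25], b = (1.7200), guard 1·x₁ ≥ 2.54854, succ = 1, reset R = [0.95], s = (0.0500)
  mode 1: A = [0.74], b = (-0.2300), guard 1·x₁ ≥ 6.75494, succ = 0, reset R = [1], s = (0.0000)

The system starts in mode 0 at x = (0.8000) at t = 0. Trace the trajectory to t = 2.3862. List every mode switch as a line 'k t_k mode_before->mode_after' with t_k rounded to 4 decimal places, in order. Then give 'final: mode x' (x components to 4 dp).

Mode 0: guard c·x = 2.5485 hit at Δt = 1.3564 (t = 1.3564), x⁻ = (2.5485) → reset → x⁺ = (2.4711), jump to mode 1
Mode 1: flow for 1.0298 to horizon, guard not reached → x = (4.9396)

1 1.3564 0->1
final: 1 4.9396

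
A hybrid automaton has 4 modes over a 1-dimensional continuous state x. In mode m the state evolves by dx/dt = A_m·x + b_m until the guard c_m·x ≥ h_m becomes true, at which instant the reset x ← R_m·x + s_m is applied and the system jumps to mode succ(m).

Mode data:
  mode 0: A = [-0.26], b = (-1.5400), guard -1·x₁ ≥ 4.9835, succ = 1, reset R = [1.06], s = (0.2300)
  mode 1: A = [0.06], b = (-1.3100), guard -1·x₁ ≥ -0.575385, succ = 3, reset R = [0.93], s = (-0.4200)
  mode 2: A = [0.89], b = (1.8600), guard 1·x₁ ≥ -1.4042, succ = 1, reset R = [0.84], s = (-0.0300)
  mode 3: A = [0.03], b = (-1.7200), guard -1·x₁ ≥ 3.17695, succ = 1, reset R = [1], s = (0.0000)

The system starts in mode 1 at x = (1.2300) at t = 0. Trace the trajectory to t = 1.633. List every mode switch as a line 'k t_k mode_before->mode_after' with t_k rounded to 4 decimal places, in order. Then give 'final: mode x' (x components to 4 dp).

1 0.5213 1->3
final: 3 -1.8254

Mode 1: guard c·x = -0.5754 hit at Δt = 0.5213 (t = 0.5213), x⁻ = (0.5754) → reset → x⁺ = (0.1151), jump to mode 3
Mode 3: flow for 1.1117 to horizon, guard not reached → x = (-1.8254)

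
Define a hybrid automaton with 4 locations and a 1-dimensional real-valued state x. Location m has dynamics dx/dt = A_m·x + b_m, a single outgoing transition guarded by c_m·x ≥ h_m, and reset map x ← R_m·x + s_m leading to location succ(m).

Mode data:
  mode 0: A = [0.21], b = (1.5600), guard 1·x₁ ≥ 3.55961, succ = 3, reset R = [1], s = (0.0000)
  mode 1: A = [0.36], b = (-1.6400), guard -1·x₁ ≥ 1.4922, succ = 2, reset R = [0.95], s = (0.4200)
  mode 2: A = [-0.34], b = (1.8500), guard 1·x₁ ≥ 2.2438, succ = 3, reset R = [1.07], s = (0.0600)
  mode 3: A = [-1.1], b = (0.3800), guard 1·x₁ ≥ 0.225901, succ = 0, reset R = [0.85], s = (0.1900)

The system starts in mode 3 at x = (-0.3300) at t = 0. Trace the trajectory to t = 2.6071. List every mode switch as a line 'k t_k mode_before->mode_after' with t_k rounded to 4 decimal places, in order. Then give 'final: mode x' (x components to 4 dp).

1 1.5742 3->0
final: 0 2.2740

Mode 3: guard c·x = 0.2259 hit at Δt = 1.5742 (t = 1.5742), x⁻ = (0.2259) → reset → x⁺ = (0.3820), jump to mode 0
Mode 0: flow for 1.0329 to horizon, guard not reached → x = (2.2740)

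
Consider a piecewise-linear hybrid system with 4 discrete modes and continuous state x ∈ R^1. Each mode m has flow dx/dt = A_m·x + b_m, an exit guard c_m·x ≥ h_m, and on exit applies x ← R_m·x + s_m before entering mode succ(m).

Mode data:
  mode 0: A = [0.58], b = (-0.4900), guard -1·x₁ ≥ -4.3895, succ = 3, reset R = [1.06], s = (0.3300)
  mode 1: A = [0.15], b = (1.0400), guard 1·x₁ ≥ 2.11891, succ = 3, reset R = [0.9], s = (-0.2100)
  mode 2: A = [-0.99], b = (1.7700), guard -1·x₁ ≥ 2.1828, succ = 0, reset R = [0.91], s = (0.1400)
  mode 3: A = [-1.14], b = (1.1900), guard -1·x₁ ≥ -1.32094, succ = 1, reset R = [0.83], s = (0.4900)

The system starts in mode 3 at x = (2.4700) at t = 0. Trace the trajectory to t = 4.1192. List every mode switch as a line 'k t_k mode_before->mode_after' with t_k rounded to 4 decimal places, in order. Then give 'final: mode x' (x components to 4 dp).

Mode 3: guard c·x = -1.3209 hit at Δt = 1.4372 (t = 1.4372), x⁻ = (1.3209) → reset → x⁺ = (1.5864), jump to mode 1
Mode 1: guard c·x = 2.1189 hit at Δt = 0.4042 (t = 1.8414), x⁻ = (2.1189) → reset → x⁺ = (1.6970), jump to mode 3
Mode 3: guard c·x = -1.3209 hit at Δt = 0.7522 (t = 2.5936), x⁻ = (1.3209) → reset → x⁺ = (1.5864), jump to mode 1
Mode 1: guard c·x = 2.1189 hit at Δt = 0.4042 (t = 2.9978), x⁻ = (2.1189) → reset → x⁺ = (1.6970), jump to mode 3
Mode 3: guard c·x = -1.3209 hit at Δt = 0.7522 (t = 3.7500), x⁻ = (1.3209) → reset → x⁺ = (1.5864), jump to mode 1
Mode 1: flow for 0.3692 to horizon, guard not reached → x = (2.0715)

1 1.4372 3->1
2 1.8414 1->3
3 2.5936 3->1
4 2.9978 1->3
5 3.7500 3->1
final: 1 2.0715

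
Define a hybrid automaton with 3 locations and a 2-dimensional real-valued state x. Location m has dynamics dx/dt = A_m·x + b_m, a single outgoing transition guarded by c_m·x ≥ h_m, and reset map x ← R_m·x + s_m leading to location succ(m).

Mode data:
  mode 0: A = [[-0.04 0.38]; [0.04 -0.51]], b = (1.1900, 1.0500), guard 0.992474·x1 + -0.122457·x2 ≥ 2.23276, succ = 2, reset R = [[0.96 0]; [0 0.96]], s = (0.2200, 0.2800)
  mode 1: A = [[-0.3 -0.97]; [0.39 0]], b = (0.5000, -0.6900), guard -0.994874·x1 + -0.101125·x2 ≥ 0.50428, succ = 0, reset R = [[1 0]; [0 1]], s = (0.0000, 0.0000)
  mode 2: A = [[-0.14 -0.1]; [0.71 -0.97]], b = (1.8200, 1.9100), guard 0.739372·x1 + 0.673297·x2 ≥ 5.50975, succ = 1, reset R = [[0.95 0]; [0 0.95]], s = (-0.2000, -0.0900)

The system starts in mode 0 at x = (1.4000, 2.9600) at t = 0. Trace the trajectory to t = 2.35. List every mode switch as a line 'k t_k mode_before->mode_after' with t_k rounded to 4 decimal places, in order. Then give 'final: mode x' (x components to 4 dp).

1 0.5426 0->2
2 1.6713 2->1
final: 1 0.8794 3.7633

Mode 0: guard c·x = 2.2328 hit at Δt = 0.5426 (t = 0.5426), x⁻ = (2.5928, 2.7806) → reset → x⁺ = (2.7091, 2.9494), jump to mode 2
Mode 2: guard c·x = 5.5098 hit at Δt = 1.1287 (t = 1.6713), x⁻ = (3.8498, 3.9557) → reset → x⁺ = (3.4573, 3.6679), jump to mode 1
Mode 1: flow for 0.6787 to horizon, guard not reached → x = (0.8794, 3.7633)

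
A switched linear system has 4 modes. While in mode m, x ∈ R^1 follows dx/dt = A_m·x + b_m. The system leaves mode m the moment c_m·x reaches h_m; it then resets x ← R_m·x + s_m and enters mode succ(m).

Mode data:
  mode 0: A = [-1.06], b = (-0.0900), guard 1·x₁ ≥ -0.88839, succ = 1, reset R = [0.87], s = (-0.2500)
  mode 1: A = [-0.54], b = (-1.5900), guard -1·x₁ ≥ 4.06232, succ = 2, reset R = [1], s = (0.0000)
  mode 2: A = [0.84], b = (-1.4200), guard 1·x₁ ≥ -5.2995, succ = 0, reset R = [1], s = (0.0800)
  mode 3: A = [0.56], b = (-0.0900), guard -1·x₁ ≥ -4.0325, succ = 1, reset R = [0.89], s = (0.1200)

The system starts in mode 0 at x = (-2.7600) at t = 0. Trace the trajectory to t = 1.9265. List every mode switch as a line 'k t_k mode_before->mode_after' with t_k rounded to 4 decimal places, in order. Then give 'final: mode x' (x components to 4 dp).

1 1.1347 0->1
final: 1 -1.6914

Mode 0: guard c·x = -0.8884 hit at Δt = 1.1347 (t = 1.1347), x⁻ = (-0.8884) → reset → x⁺ = (-1.0229), jump to mode 1
Mode 1: flow for 0.7918 to horizon, guard not reached → x = (-1.6914)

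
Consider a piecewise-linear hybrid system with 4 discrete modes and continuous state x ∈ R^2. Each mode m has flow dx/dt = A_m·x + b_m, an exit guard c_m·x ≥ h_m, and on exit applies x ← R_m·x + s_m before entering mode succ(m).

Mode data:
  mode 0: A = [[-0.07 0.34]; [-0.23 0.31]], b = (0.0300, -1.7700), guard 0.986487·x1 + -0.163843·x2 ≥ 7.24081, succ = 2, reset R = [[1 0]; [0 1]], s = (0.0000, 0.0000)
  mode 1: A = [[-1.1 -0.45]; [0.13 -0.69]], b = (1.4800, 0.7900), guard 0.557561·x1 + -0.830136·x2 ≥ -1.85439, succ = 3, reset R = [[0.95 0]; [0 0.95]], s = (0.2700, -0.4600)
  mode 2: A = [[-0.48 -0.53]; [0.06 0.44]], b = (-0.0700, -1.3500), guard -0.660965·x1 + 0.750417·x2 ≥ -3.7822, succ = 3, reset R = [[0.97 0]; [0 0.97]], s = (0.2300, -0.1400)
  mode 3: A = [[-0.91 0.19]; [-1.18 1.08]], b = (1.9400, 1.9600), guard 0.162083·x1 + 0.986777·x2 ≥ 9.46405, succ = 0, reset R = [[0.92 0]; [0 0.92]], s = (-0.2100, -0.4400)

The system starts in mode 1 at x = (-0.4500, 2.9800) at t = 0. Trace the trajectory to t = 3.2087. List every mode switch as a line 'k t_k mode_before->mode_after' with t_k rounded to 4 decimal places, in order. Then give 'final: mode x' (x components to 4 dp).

Mode 1: guard c·x = -1.8544 hit at Δt = 0.7518 (t = 0.7518), x⁻ = (-0.0184, 2.2215) → reset → x⁺ = (0.2526, 1.6504), jump to mode 3
Mode 3: guard c·x = 9.4641 hit at Δt = 1.3725 (t = 2.1243), x⁻ = (2.4211, 9.1932) → reset → x⁺ = (2.0174, 8.0177), jump to mode 0
Mode 0: flow for 1.0844 to horizon, guard not reached → x = (4.7572, 7.9528)

1 0.7518 1->3
2 2.1243 3->0
final: 0 4.7572 7.9528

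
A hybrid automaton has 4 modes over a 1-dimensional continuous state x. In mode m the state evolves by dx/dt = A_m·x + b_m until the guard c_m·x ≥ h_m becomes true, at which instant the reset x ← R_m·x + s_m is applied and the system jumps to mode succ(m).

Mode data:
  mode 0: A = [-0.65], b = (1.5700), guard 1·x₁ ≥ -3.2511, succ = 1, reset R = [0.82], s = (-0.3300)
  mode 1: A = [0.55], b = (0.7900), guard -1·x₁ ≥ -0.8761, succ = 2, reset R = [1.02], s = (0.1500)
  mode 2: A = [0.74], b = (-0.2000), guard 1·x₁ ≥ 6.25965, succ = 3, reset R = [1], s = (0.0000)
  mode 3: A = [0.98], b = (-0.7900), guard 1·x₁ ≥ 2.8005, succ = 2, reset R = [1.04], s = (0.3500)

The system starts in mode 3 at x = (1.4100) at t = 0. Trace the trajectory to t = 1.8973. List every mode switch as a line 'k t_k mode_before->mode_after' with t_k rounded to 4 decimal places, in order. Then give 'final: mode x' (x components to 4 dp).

1 1.2191 3->2
final: 2 5.2129

Mode 3: guard c·x = 2.8005 hit at Δt = 1.2191 (t = 1.2191), x⁻ = (2.8005) → reset → x⁺ = (3.2625), jump to mode 2
Mode 2: flow for 0.6782 to horizon, guard not reached → x = (5.2129)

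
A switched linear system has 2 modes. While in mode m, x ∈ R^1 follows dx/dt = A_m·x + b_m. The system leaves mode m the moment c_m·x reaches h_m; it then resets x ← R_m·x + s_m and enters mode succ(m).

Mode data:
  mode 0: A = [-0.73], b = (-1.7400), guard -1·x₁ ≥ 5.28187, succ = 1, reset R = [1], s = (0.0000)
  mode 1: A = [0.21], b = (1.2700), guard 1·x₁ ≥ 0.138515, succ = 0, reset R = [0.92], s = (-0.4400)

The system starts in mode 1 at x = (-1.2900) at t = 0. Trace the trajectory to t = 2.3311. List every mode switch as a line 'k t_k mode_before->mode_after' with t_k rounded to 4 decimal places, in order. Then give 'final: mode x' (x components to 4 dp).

Mode 1: guard c·x = 0.1385 hit at Δt = 1.2503 (t = 1.2503), x⁻ = (0.1385) → reset → x⁺ = (-0.3126), jump to mode 0
Mode 0: flow for 1.0808 to horizon, guard not reached → x = (-1.4427)

1 1.2503 1->0
final: 0 -1.4427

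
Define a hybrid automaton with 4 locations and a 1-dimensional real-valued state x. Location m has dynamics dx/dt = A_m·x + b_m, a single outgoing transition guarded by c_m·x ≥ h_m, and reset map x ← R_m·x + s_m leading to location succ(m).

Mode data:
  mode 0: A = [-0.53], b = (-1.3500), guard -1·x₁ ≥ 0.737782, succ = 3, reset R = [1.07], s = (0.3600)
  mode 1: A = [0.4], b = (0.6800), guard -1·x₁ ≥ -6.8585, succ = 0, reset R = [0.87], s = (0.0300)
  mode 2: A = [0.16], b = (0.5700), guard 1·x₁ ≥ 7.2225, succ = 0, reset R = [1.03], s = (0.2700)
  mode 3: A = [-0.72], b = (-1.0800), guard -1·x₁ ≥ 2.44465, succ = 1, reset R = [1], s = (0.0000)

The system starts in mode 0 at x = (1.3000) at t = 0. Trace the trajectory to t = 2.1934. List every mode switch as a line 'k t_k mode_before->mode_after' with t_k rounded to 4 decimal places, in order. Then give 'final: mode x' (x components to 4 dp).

Mode 0: guard c·x = 0.7378 hit at Δt = 1.4233 (t = 1.4233), x⁻ = (-0.7378) → reset → x⁺ = (-0.4294), jump to mode 3
Mode 3: flow for 0.7701 to horizon, guard not reached → x = (-0.8851)

1 1.4233 0->3
final: 3 -0.8851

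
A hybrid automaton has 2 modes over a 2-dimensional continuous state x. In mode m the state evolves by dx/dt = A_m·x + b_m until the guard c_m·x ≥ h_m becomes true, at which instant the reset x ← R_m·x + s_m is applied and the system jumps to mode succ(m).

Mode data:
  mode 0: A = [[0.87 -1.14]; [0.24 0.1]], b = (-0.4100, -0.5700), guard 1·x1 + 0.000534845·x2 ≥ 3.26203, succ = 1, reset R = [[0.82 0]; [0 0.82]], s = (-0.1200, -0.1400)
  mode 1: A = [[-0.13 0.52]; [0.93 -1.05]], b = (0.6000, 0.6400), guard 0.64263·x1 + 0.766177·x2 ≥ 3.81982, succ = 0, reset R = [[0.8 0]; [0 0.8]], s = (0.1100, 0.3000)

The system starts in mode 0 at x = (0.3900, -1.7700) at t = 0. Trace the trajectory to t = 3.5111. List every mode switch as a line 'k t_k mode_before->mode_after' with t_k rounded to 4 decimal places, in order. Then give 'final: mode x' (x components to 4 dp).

1 0.8816 0->1
2 2.4290 1->0
final: 0 2.0726 2.2956

Mode 0: guard c·x = 3.2620 hit at Δt = 0.8816 (t = 0.8816), x⁻ = (3.2632, -2.1058) → reset → x⁺ = (2.5558, -1.8667), jump to mode 1
Mode 1: guard c·x = 3.8198 hit at Δt = 1.5474 (t = 2.4290), x⁻ = (3.3798, 2.1508) → reset → x⁺ = (2.8138, 2.0206), jump to mode 0
Mode 0: flow for 1.0821 to horizon, guard not reached → x = (2.0726, 2.2956)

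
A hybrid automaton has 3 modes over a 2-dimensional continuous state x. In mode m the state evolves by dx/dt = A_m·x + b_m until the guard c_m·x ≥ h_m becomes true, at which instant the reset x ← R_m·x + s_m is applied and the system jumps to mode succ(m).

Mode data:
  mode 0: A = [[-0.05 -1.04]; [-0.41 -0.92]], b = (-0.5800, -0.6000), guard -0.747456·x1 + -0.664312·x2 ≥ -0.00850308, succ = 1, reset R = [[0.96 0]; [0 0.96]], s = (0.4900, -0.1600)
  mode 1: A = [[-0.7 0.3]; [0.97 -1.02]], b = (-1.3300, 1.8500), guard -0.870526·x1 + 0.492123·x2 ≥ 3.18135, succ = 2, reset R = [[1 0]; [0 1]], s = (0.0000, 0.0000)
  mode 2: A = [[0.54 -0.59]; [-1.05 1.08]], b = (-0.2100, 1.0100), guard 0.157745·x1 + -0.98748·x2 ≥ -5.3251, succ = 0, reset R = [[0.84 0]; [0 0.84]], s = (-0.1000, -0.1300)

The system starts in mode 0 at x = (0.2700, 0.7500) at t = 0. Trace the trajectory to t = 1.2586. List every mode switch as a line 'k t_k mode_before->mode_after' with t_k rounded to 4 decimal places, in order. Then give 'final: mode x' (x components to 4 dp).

1 0.4592 0->1
final: 1 -0.5389 0.9274

Mode 0: guard c·x = -0.0085 hit at Δt = 0.4592 (t = 0.4592), x⁻ = (-0.2280, 0.2694) → reset → x⁺ = (0.2711, 0.0986), jump to mode 1
Mode 1: flow for 0.7994 to horizon, guard not reached → x = (-0.5389, 0.9274)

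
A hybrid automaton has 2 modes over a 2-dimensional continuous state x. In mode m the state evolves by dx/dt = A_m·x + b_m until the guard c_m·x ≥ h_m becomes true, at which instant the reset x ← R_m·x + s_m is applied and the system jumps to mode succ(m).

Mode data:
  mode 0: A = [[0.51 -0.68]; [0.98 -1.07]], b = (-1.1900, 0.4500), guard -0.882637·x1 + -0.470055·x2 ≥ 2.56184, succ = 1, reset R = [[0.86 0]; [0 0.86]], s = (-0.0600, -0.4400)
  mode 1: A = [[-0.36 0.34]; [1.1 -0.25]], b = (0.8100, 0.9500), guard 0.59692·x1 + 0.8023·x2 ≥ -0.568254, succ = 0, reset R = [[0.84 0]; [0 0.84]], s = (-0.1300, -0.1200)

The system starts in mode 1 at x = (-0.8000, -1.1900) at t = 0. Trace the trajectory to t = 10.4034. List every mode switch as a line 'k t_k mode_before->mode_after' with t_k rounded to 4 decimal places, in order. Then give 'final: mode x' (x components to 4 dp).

1 0.9391 1->0
2 2.4120 0->1
3 5.3665 1->0
4 6.9082 0->1
5 9.8623 1->0
final: 0 -0.8087 -0.3907

Mode 1: guard c·x = -0.5683 hit at Δt = 0.9391 (t = 0.9391), x⁻ = (-0.1716, -0.5806) → reset → x⁺ = (-0.2741, -0.6077), jump to mode 0
Mode 0: guard c·x = 2.5618 hit at Δt = 1.4729 (t = 2.4120), x⁻ = (-2.4253, -0.8961) → reset → x⁺ = (-2.1457, -1.2106), jump to mode 1
Mode 1: guard c·x = -0.5683 hit at Δt = 2.9545 (t = 5.3665), x⁻ = (-0.0934, -0.6388) → reset → x⁺ = (-0.2085, -0.6566), jump to mode 0
Mode 0: guard c·x = 2.5618 hit at Δt = 1.5418 (t = 6.9082), x⁻ = (-2.4268, -0.8933) → reset → x⁺ = (-2.1470, -1.2082), jump to mode 1
Mode 1: guard c·x = -0.5683 hit at Δt = 2.9541 (t = 9.8623), x⁻ = (-0.0936, -0.6386) → reset → x⁺ = (-0.2086, -0.6565), jump to mode 0
Mode 0: flow for 0.5411 to horizon, guard not reached → x = (-0.8087, -0.3907)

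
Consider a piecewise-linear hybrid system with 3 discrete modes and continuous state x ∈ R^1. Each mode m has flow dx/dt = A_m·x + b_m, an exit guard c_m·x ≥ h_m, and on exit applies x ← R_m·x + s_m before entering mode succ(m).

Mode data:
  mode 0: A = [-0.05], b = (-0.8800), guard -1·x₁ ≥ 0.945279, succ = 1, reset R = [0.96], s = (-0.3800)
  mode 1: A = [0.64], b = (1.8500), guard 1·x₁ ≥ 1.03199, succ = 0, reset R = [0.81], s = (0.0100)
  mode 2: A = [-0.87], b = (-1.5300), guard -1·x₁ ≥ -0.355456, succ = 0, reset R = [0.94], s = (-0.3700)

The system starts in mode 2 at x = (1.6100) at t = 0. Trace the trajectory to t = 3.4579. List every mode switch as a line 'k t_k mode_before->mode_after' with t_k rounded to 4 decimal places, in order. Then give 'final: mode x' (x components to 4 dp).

1 0.5355 2->0
2 1.5988 0->1
3 2.9969 1->0
final: 0 0.4256

Mode 2: guard c·x = -0.3555 hit at Δt = 0.5355 (t = 0.5355), x⁻ = (0.3555) → reset → x⁺ = (-0.0359), jump to mode 0
Mode 0: guard c·x = 0.9453 hit at Δt = 1.0633 (t = 1.5988), x⁻ = (-0.9453) → reset → x⁺ = (-1.2875), jump to mode 1
Mode 1: guard c·x = 1.0320 hit at Δt = 1.3981 (t = 2.9969), x⁻ = (1.0320) → reset → x⁺ = (0.8459), jump to mode 0
Mode 0: flow for 0.4610 to horizon, guard not reached → x = (0.4256)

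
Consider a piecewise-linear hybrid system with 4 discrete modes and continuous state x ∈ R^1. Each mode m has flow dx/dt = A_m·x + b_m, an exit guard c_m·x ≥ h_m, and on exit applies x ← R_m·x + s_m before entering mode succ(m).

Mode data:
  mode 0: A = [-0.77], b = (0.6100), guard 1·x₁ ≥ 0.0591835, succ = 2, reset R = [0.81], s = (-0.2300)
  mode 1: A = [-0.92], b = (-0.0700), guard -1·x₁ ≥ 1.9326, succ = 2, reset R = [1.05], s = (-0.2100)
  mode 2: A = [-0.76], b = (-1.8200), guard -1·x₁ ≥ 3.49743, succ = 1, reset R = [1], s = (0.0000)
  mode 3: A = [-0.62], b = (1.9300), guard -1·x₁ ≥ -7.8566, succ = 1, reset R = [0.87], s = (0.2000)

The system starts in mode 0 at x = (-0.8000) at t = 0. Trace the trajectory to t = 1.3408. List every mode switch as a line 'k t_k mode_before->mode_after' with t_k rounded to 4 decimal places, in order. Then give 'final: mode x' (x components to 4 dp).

Mode 0: guard c·x = 0.0592 hit at Δt = 1.0074 (t = 1.0074), x⁻ = (0.0592) → reset → x⁺ = (-0.1821), jump to mode 2
Mode 2: flow for 0.3334 to horizon, guard not reached → x = (-0.6773)

1 1.0074 0->2
final: 2 -0.6773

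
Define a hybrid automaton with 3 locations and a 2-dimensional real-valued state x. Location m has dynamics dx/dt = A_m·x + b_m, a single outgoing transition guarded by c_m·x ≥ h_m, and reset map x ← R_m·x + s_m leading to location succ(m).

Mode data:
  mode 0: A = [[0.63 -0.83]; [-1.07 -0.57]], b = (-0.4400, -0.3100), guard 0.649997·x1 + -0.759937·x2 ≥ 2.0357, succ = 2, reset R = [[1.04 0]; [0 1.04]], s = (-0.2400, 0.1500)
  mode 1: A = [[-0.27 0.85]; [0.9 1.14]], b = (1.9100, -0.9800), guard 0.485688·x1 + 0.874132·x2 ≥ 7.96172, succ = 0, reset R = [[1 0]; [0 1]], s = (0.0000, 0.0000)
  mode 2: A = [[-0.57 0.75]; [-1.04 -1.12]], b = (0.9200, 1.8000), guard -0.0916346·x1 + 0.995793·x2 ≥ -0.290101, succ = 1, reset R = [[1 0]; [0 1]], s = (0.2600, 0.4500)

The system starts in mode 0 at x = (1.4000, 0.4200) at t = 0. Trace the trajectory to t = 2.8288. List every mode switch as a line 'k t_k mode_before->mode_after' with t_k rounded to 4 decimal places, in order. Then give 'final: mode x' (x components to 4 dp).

Mode 0: guard c·x = 2.0357 hit at Δt = 0.7434 (t = 0.7434), x⁻ = (2.0000, -0.9681) → reset → x⁺ = (1.8400, -0.8569), jump to mode 2
Mode 2: guard c·x = -0.2901 hit at Δt = 1.0563 (t = 1.7997), x⁻ = (1.4801, -0.1551) → reset → x⁺ = (1.7401, 0.2949), jump to mode 1
Mode 1: flow for 1.0291 to horizon, guard not reached → x = (4.1890, 3.5609)

1 0.7434 0->2
2 1.7997 2->1
final: 1 4.1890 3.5609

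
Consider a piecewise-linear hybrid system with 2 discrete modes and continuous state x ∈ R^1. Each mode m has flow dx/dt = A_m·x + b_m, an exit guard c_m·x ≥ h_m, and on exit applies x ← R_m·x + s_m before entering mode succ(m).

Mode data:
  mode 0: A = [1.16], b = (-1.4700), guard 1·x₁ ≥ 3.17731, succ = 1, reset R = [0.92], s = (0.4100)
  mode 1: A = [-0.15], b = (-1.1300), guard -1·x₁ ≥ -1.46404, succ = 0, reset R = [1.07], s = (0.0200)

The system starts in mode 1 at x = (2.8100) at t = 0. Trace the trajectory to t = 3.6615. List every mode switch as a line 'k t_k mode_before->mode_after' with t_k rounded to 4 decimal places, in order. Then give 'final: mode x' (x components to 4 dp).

1 0.9294 1->0
2 2.4715 0->1
final: 1 1.5567

Mode 1: guard c·x = -1.4640 hit at Δt = 0.9294 (t = 0.9294), x⁻ = (1.4640) → reset → x⁺ = (1.5865), jump to mode 0
Mode 0: guard c·x = 3.1773 hit at Δt = 1.5421 (t = 2.4715), x⁻ = (3.1773) → reset → x⁺ = (3.3331), jump to mode 1
Mode 1: flow for 1.1900 to horizon, guard not reached → x = (1.5567)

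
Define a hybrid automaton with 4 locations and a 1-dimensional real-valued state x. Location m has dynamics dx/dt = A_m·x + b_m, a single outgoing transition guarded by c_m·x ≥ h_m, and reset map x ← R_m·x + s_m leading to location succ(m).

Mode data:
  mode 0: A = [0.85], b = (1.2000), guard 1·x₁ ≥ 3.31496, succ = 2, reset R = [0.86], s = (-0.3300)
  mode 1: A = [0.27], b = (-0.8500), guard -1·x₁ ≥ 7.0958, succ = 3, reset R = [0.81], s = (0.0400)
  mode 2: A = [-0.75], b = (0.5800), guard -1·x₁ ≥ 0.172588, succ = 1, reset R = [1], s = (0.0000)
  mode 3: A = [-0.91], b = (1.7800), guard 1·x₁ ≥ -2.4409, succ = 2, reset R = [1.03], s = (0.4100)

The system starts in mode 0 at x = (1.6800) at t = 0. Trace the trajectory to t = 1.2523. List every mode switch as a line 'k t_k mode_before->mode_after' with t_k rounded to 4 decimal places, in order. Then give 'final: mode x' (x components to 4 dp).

Mode 0: guard c·x = 3.3150 hit at Δt = 0.4994 (t = 0.4994), x⁻ = (3.3150) → reset → x⁺ = (2.5209), jump to mode 2
Mode 2: flow for 0.7529 to horizon, guard not reached → x = (1.7669)

1 0.4994 0->2
final: 2 1.7669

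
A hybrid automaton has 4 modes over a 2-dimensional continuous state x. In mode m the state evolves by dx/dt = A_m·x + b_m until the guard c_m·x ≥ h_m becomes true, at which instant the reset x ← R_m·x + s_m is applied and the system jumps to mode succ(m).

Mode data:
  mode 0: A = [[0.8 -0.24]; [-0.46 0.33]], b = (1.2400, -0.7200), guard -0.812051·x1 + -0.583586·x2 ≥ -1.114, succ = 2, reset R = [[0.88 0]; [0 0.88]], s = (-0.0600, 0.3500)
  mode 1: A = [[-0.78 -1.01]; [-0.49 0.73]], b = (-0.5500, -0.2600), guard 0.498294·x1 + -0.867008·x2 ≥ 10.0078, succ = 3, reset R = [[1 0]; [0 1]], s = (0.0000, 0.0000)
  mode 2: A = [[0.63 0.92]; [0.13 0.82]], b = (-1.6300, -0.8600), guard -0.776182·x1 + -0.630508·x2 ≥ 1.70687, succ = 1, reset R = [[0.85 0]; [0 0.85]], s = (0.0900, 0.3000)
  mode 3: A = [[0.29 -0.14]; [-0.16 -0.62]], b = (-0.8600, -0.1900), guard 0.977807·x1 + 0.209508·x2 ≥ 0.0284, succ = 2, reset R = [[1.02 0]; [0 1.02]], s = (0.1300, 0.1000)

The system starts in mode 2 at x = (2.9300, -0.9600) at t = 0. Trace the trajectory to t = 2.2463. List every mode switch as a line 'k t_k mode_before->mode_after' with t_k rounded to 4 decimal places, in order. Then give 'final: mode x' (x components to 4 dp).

Mode 2: guard c·x = 1.7069 hit at Δt = 1.1078 (t = 1.1078), x⁻ = (0.5674, -3.4056) → reset → x⁺ = (0.5723, -2.5948), jump to mode 1
Mode 1: flow for 1.1385 to horizon, guard not reached → x = (3.7195, -7.8722)

1 1.1078 2->1
final: 1 3.7195 -7.8722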